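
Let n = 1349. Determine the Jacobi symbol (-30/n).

First reduce: -30 ≡ 1319 (mod 1349).
Reciprocity: 1319 ≡ 3 and 1349 ≡ 1 (mod 4), so (1319/1349) = +(1349/1319).
Reduce top mod 1319: now compute (30/1319).
Pull out 2: since 1319 ≡ 7 (mod 8), (2/1319) = +1.
Reciprocity: 15 ≡ 3 and 1319 ≡ 3 (mod 4), so (15/1319) = −(1319/15).
Reduce top mod 15: now compute (14/15).
Pull out 2: since 15 ≡ 7 (mod 8), (2/15) = +1.
Reciprocity: 7 ≡ 3 and 15 ≡ 3 (mod 4), so (7/15) = −(15/7).
Reduce top mod 7: now compute (1/7).
Reached (1/7) = 1. Collecting the sign flips along the way, the symbol is +1.

1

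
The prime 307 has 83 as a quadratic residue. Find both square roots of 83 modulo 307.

151, 156

Since 307 ≡ 3 (mod 4), a square root of 83 is 83^((307+1)/4) = 83^77 mod 307.
Repeated squaring: 83^2≡135, 83^4≡112, 83^8≡264, 83^16≡7, 83^32≡49, 83^64≡252 (mod 307).
83^77 = 83^(64+8+4+1) ≡ 156 (mod 307).
Check: 156² = 24336 ≡ 83 (mod 307). The two roots are 151 and 156.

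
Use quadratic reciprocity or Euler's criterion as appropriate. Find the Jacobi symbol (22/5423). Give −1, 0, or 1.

0

Pull out 2: since 5423 ≡ 7 (mod 8), (2/5423) = +1.
Reciprocity: 11 ≡ 3 and 5423 ≡ 3 (mod 4), so (11/5423) = −(5423/11).
Reduce top mod 11: now compute (0/11).
Top reduces to 0: gcd > 1, so the symbol is 0.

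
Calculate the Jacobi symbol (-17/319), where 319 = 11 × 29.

-1

First reduce: -17 ≡ 302 (mod 319).
Pull out 2: since 319 ≡ 7 (mod 8), (2/319) = +1.
Reciprocity: 151 ≡ 3 and 319 ≡ 3 (mod 4), so (151/319) = −(319/151).
Reduce top mod 151: now compute (17/151).
Reciprocity: 17 ≡ 1 and 151 ≡ 3 (mod 4), so (17/151) = +(151/17).
Reduce top mod 17: now compute (15/17).
Reciprocity: 15 ≡ 3 and 17 ≡ 1 (mod 4), so (15/17) = +(17/15).
Reduce top mod 15: now compute (2/15).
Pull out 2: since 15 ≡ 7 (mod 8), (2/15) = +1.
Reached (1/15) = 1. Collecting the sign flips along the way, the symbol is -1.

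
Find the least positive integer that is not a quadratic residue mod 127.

3

(2/127) = +1, so 2 is a residue.
(3/127) = −1, so 3 is the smallest positive non-residue mod 127.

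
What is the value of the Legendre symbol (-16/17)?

Euler's criterion: (-16/17) ≡ 1^8 (mod 17).
1^2 ≡ 1 (mod 17)
1^4 ≡ 1 (mod 17)
1^8 ≡ 1 (mod 17)
1^8 = 1^(8) ≡ 1 (mod 17).
Result is 1, so (-16/17) = 1.

1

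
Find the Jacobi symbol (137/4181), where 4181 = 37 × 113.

Reciprocity: 137 ≡ 1 and 4181 ≡ 1 (mod 4), so (137/4181) = +(4181/137).
Reduce top mod 137: now compute (71/137).
Reciprocity: 71 ≡ 3 and 137 ≡ 1 (mod 4), so (71/137) = +(137/71).
Reduce top mod 71: now compute (66/71).
Pull out 2: since 71 ≡ 7 (mod 8), (2/71) = +1.
Reciprocity: 33 ≡ 1 and 71 ≡ 3 (mod 4), so (33/71) = +(71/33).
Reduce top mod 33: now compute (5/33).
Reciprocity: 5 ≡ 1 and 33 ≡ 1 (mod 4), so (5/33) = +(33/5).
Reduce top mod 5: now compute (3/5).
Reciprocity: 3 ≡ 3 and 5 ≡ 1 (mod 4), so (3/5) = +(5/3).
Reduce top mod 3: now compute (2/3).
Pull out 2: since 3 ≡ 3 (mod 8), (2/3) = -1.
Reached (1/3) = 1. Collecting the sign flips along the way, the symbol is -1.

-1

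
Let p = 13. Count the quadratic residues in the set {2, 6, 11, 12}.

1

(2/13) = -1 → non-residue.
(6/13) = -1 → non-residue.
(11/13) = -1 → non-residue.
(12/13) = +1 → QR.
Total quadratic residues among the 4: 1.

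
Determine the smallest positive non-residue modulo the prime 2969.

3

(2/2969) = +1, so 2 is a residue.
(3/2969) = −1, so 3 is the smallest positive non-residue mod 2969.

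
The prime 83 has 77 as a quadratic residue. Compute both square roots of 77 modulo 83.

Since 83 ≡ 3 (mod 4), a square root of 77 is 77^((83+1)/4) = 77^21 mod 83.
Repeated squaring: 77^2≡36, 77^4≡51, 77^8≡28, 77^16≡37 (mod 83).
77^21 = 77^(16+4+1) ≡ 49 (mod 83).
Check: 49² = 2401 ≡ 77 (mod 83). The two roots are 34 and 49.

34, 49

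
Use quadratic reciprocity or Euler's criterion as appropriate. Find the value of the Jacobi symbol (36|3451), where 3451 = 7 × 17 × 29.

Pull out 2^2: since 3451 ≡ 3 (mod 8), (2/3451) = -1, so (2/3451)^2 = +1.
Reciprocity: 9 ≡ 1 and 3451 ≡ 3 (mod 4), so (9/3451) = +(3451/9).
Reduce top mod 9: now compute (4/9).
Pull out 2^2: since 9 ≡ 1 (mod 8), (2/9) = +1, so (2/9)^2 = +1.
Reached (1/9) = 1. Collecting the sign flips along the way, the symbol is +1.

1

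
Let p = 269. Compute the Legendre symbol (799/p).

Euler's criterion: (799/269) ≡ 261^134 (mod 269).
261^2 ≡ 64 (mod 269)
261^4 ≡ 61 (mod 269)
261^8 ≡ 224 (mod 269)
261^16 ≡ 142 (mod 269)
261^32 ≡ 258 (mod 269)
261^64 ≡ 121 (mod 269)
261^128 ≡ 115 (mod 269)
261^134 = 261^(128+4+2) ≡ 268 (mod 269).
Result is 268 ≡ −1, so (799/269) = −1.

-1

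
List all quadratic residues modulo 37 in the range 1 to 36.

1 3 4 7 9 10 11 12 16 21 25 26 27 28 30 33 34 36

Square k = 1,…,18 (k and 37−k give the same square):
1²=1, 2²=4, 3²=9, 4²=16, 5²=25, 6²=36, 7²≡12, 8²≡27, 9²≡7, 10²≡26, 11²≡10, 12²≡33, 13²≡21, 14²≡11, 15²≡3, 16²≡34, 17²≡30, 18²≡28 (mod 37).
So the quadratic residues mod 37 are {1, 3, 4, 7, 9, 10, 11, 12, 16, 21, 25, 26, 27, 28, 30, 33, 34, 36}.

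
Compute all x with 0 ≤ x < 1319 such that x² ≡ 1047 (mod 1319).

Since 1319 ≡ 3 (mod 4), a square root of 1047 is 1047^((1319+1)/4) = 1047^330 mod 1319.
Repeated squaring: 1047^2≡120, 1047^4≡1210, 1047^8≡10, 1047^16≡100, 1047^32≡767, 1047^64≡15, 1047^128≡225, 1047^256≡503 (mod 1319).
1047^330 = 1047^(256+64+8+2) ≡ 384 (mod 1319).
Check: 384² = 147456 ≡ 1047 (mod 1319). The two roots are 384 and 935.

384, 935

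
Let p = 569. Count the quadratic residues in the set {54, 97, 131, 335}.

(54/569) = -1 → non-residue.
(97/569) = -1 → non-residue.
(131/569) = +1 → QR.
(335/569) = +1 → QR.
Total quadratic residues among the 4: 2.

2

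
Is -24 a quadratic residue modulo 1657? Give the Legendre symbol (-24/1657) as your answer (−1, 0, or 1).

1

First reduce: -24 ≡ 1633 (mod 1657).
Reciprocity: 1633 ≡ 1 and 1657 ≡ 1 (mod 4), so (1633/1657) = +(1657/1633).
Reduce top mod 1633: now compute (24/1633).
Pull out 2^3: since 1633 ≡ 1 (mod 8), (2/1633) = +1, so (2/1633)^3 = +1.
Reciprocity: 3 ≡ 3 and 1633 ≡ 1 (mod 4), so (3/1633) = +(1633/3).
Reduce top mod 3: now compute (1/3).
Reached (1/3) = 1. Collecting the sign flips along the way, the symbol is +1.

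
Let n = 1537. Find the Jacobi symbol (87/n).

0

Reciprocity: 87 ≡ 3 and 1537 ≡ 1 (mod 4), so (87/1537) = +(1537/87).
Reduce top mod 87: now compute (58/87).
Pull out 2: since 87 ≡ 7 (mod 8), (2/87) = +1.
Reciprocity: 29 ≡ 1 and 87 ≡ 3 (mod 4), so (29/87) = +(87/29).
Reduce top mod 29: now compute (0/29).
Top reduces to 0: gcd > 1, so the symbol is 0.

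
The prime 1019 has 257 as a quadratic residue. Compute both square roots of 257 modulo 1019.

Since 1019 ≡ 3 (mod 4), a square root of 257 is 257^((1019+1)/4) = 257^255 mod 1019.
Repeated squaring: 257^2≡833, 257^4≡969, 257^8≡462, 257^16≡473, 257^32≡568, 257^64≡620, 257^128≡237 (mod 1019).
257^255 = 257^(128+64+32+16+8+4+2+1) ≡ 508 (mod 1019).
Check: 508² = 258064 ≡ 257 (mod 1019). The two roots are 508 and 511.

508, 511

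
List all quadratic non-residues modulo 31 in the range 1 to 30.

3,6,11,12,13,15,17,21,22,23,24,26,27,29,30

Square k = 1,…,15 (k and 31−k give the same square):
1²=1, 2²=4, 3²=9, 4²=16, 5²=25, 6²≡5, 7²≡18, 8²≡2, 9²≡19, 10²≡7, 11²≡28, 12²≡20, 13²≡14, 14²≡10, 15²≡8 (mod 31).
The residues are {1, 2, 4, 5, 7, 8, 9, 10, 14, 16, 18, 19, 20, 25, 28}; the non-residues are the remaining 15 nonzero classes.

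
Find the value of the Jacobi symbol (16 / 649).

1

Pull out 2^4: since 649 ≡ 1 (mod 8), (2/649) = +1, so (2/649)^4 = +1.
Reached (1/649) = 1. Collecting the sign flips along the way, the symbol is +1.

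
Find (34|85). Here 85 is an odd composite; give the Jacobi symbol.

Pull out 2: since 85 ≡ 5 (mod 8), (2/85) = -1.
Reciprocity: 17 ≡ 1 and 85 ≡ 1 (mod 4), so (17/85) = +(85/17).
Reduce top mod 17: now compute (0/17).
Top reduces to 0: gcd > 1, so the symbol is 0.

0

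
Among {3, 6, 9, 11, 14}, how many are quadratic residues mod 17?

(3/17) = -1 → non-residue.
(6/17) = -1 → non-residue.
(9/17) = +1 → QR.
(11/17) = -1 → non-residue.
(14/17) = -1 → non-residue.
Total quadratic residues among the 5: 1.

1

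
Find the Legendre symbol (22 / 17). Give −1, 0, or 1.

First reduce: 22 ≡ 5 (mod 17).
Reciprocity: 5 ≡ 1 and 17 ≡ 1 (mod 4), so (5/17) = +(17/5).
Reduce top mod 5: now compute (2/5).
Pull out 2: since 5 ≡ 5 (mod 8), (2/5) = -1.
Reached (1/5) = 1. Collecting the sign flips along the way, the symbol is -1.

-1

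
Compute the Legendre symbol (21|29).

-1

Euler's criterion: (21/29) ≡ 21^14 (mod 29).
21^2 ≡ 6 (mod 29)
21^4 ≡ 7 (mod 29)
21^8 ≡ 20 (mod 29)
21^14 = 21^(8+4+2) ≡ 28 (mod 29).
Result is 28 ≡ −1, so (21/29) = −1.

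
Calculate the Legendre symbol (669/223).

0

First reduce: 669 ≡ 0 (mod 223).
Top reduces to 0: gcd > 1, so the symbol is 0.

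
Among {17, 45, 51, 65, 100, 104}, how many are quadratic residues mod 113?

(17/113) = -1 → non-residue.
(45/113) = -1 → non-residue.
(51/113) = +1 → QR.
(65/113) = -1 → non-residue.
(100/113) = +1 → QR.
(104/113) = +1 → QR.
Total quadratic residues among the 6: 3.

3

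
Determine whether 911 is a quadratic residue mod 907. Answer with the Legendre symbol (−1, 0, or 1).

First reduce: 911 ≡ 4 (mod 907).
Pull out 2^2: since 907 ≡ 3 (mod 8), (2/907) = -1, so (2/907)^2 = +1.
Reached (1/907) = 1. Collecting the sign flips along the way, the symbol is +1.

1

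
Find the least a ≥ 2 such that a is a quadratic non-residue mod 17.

3

(2/17) = +1, so 2 is a residue.
(3/17) = −1, so 3 is the smallest positive non-residue mod 17.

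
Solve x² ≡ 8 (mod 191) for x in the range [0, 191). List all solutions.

Since 191 ≡ 3 (mod 4), a square root of 8 is 8^((191+1)/4) = 8^48 mod 191.
Repeated squaring: 8^2≡64, 8^4≡85, 8^8≡158, 8^16≡134, 8^32≡2 (mod 191).
8^48 = 8^(32+16) ≡ 77 (mod 191).
Check: 77² = 5929 ≡ 8 (mod 191). The two roots are 77 and 114.

77, 114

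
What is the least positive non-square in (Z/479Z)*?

13

(2/479) = +1, so 2 is a residue.
(3/479) = +1, so 3 is a residue.
(4/479) = +1, so 4 is a residue.
(5/479) = +1, so 5 is a residue.
(6/479) = +1, so 6 is a residue.
(7/479) = +1, so 7 is a residue.
(8/479) = +1, so 8 is a residue.
(9/479) = +1, so 9 is a residue.
(10/479) = +1, so 10 is a residue.
(11/479) = +1, so 11 is a residue.
(12/479) = +1, so 12 is a residue.
(13/479) = −1, so 13 is the smallest positive non-residue mod 479.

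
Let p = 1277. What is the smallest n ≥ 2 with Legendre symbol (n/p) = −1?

2

(2/1277) = −1, so 2 is the smallest positive non-residue mod 1277.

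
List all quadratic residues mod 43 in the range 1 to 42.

1,4,6,9,10,11,13,14,15,16,17,21,23,24,25,31,35,36,38,40,41

Square k = 1,…,21 (k and 43−k give the same square):
1²=1, 2²=4, 3²=9, 4²=16, 5²=25, 6²=36, 7²≡6, 8²≡21, 9²≡38, 10²≡14, 11²≡35, 12²≡15, 13²≡40, 14²≡24, 15²≡10, 16²≡41, 17²≡31, 18²≡23, 19²≡17, 20²≡13, 21²≡11 (mod 43).
So the quadratic residues mod 43 are {1, 4, 6, 9, 10, 11, 13, 14, 15, 16, 17, 21, 23, 24, 25, 31, 35, 36, 38, 40, 41}.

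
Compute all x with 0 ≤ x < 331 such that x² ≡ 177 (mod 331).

Since 331 ≡ 3 (mod 4), a square root of 177 is 177^((331+1)/4) = 177^83 mod 331.
Repeated squaring: 177^2≡215, 177^4≡216, 177^8≡316, 177^16≡225, 177^32≡313, 177^64≡324 (mod 331).
177^83 = 177^(64+16+2+1) ≡ 193 (mod 331).
Check: 193² = 37249 ≡ 177 (mod 331). The two roots are 138 and 193.

138, 193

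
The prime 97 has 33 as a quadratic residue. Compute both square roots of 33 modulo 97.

18, 79

97 ≡ 1 (mod 4), so we find a root by search.
Trying successive values, 18² = 324 ≡ 33 (mod 97). The other root is 97 − 18 = 79.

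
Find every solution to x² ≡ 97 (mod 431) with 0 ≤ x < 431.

195, 236

Since 431 ≡ 3 (mod 4), a square root of 97 is 97^((431+1)/4) = 97^108 mod 431.
Repeated squaring: 97^2≡358, 97^4≡157, 97^8≡82, 97^16≡259, 97^32≡276, 97^64≡320 (mod 431).
97^108 = 97^(64+32+8+4) ≡ 236 (mod 431).
Check: 236² = 55696 ≡ 97 (mod 431). The two roots are 195 and 236.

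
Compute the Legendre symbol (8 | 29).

-1

Pull out 2^3: since 29 ≡ 5 (mod 8), (2/29) = -1, so (2/29)^3 = -1.
Reached (1/29) = 1. Collecting the sign flips along the way, the symbol is -1.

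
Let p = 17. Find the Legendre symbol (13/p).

Euler's criterion: (13/17) ≡ 13^8 (mod 17).
13^2 ≡ 16 (mod 17)
13^4 ≡ 1 (mod 17)
13^8 ≡ 1 (mod 17)
13^8 = 13^(8) ≡ 1 (mod 17).
Result is 1, so (13/17) = 1.

1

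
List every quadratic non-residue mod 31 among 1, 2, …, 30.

3, 6, 11, 12, 13, 15, 17, 21, 22, 23, 24, 26, 27, 29, 30

Square k = 1,…,15 (k and 31−k give the same square):
1²=1, 2²=4, 3²=9, 4²=16, 5²=25, 6²≡5, 7²≡18, 8²≡2, 9²≡19, 10²≡7, 11²≡28, 12²≡20, 13²≡14, 14²≡10, 15²≡8 (mod 31).
The residues are {1, 2, 4, 5, 7, 8, 9, 10, 14, 16, 18, 19, 20, 25, 28}; the non-residues are the remaining 15 nonzero classes.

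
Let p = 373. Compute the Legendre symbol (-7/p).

First reduce: -7 ≡ 366 (mod 373).
Pull out 2: since 373 ≡ 5 (mod 8), (2/373) = -1.
Reciprocity: 183 ≡ 3 and 373 ≡ 1 (mod 4), so (183/373) = +(373/183).
Reduce top mod 183: now compute (7/183).
Reciprocity: 7 ≡ 3 and 183 ≡ 3 (mod 4), so (7/183) = −(183/7).
Reduce top mod 7: now compute (1/7).
Reached (1/7) = 1. Collecting the sign flips along the way, the symbol is +1.

1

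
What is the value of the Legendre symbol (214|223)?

-1

Pull out 2: since 223 ≡ 7 (mod 8), (2/223) = +1.
Reciprocity: 107 ≡ 3 and 223 ≡ 3 (mod 4), so (107/223) = −(223/107).
Reduce top mod 107: now compute (9/107).
Reciprocity: 9 ≡ 1 and 107 ≡ 3 (mod 4), so (9/107) = +(107/9).
Reduce top mod 9: now compute (8/9).
Pull out 2^3: since 9 ≡ 1 (mod 8), (2/9) = +1, so (2/9)^3 = +1.
Reached (1/9) = 1. Collecting the sign flips along the way, the symbol is -1.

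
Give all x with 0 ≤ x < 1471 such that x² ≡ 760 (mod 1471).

414, 1057

Since 1471 ≡ 3 (mod 4), a square root of 760 is 760^((1471+1)/4) = 760^368 mod 1471.
Repeated squaring: 760^2≡968, 760^4≡1468, 760^8≡9, 760^16≡81, 760^32≡677, 760^64≡848, 760^128≡1256, 760^256≡624 (mod 1471).
760^368 = 760^(256+64+32+16) ≡ 414 (mod 1471).
Check: 414² = 171396 ≡ 760 (mod 1471). The two roots are 414 and 1057.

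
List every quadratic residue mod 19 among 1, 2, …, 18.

1, 4, 5, 6, 7, 9, 11, 16, 17

Square k = 1,…,9 (k and 19−k give the same square):
1²=1, 2²=4, 3²=9, 4²=16, 5²≡6, 6²≡17, 7²≡11, 8²≡7, 9²≡5 (mod 19).
So the quadratic residues mod 19 are {1, 4, 5, 6, 7, 9, 11, 16, 17}.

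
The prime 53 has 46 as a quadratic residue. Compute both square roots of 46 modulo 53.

53 ≡ 1 (mod 4), so we find a root by search.
Trying successive values, 24² = 576 ≡ 46 (mod 53). The other root is 53 − 24 = 29.

24, 29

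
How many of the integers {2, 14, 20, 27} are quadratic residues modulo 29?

(2/29) = -1 → non-residue.
(14/29) = -1 → non-residue.
(20/29) = +1 → QR.
(27/29) = -1 → non-residue.
Total quadratic residues among the 4: 1.

1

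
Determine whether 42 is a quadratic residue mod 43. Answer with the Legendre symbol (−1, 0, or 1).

Euler's criterion: (42/43) ≡ 42^21 (mod 43).
42^2 ≡ 1 (mod 43)
42^4 ≡ 1 (mod 43)
42^8 ≡ 1 (mod 43)
42^16 ≡ 1 (mod 43)
42^21 = 42^(16+4+1) ≡ 42 (mod 43).
Result is 42 ≡ −1, so (42/43) = −1.

-1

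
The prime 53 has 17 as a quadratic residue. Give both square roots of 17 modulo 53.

21, 32

53 ≡ 1 (mod 4), so we find a root by search.
Trying successive values, 21² = 441 ≡ 17 (mod 53). The other root is 53 − 21 = 32.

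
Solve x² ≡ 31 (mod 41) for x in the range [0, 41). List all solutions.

20, 21

41 ≡ 1 (mod 4), so we find a root by search.
Trying successive values, 20² = 400 ≡ 31 (mod 41). The other root is 41 − 20 = 21.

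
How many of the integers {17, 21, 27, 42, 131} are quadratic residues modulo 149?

2

(17/149) = +1 → QR.
(21/149) = -1 → non-residue.
(27/149) = -1 → non-residue.
(42/149) = +1 → QR.
(131/149) = -1 → non-residue.
Total quadratic residues among the 5: 2.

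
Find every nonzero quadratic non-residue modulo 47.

5, 10, 11, 13, 15, 19, 20, 22, 23, 26, 29, 30, 31, 33, 35, 38, 39, 40, 41, 43, 44, 45, 46

Square k = 1,…,23 (k and 47−k give the same square):
1²=1, 2²=4, 3²=9, 4²=16, 5²=25, 6²=36, 7²≡2, 8²≡17, 9²≡34, 10²≡6, 11²≡27, 12²≡3, 13²≡28, 14²≡8, 15²≡37, 16²≡21, 17²≡7, 18²≡42, 19²≡32, 20²≡24, 21²≡18, 22²≡14, 23²≡12 (mod 47).
The residues are {1, 2, 3, 4, 6, 7, 8, 9, 12, 14, 16, 17, 18, 21, 24, 25, 27, 28, 32, 34, 36, 37, 42}; the non-residues are the remaining 23 nonzero classes.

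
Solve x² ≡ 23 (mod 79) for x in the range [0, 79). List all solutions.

24, 55

Since 79 ≡ 3 (mod 4), a square root of 23 is 23^((79+1)/4) = 23^20 mod 79.
Repeated squaring: 23^2≡55, 23^4≡23, 23^8≡55, 23^16≡23 (mod 79).
23^20 = 23^(16+4) ≡ 55 (mod 79).
Check: 55² = 3025 ≡ 23 (mod 79). The two roots are 24 and 55.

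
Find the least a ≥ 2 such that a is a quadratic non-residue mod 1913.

(2/1913) = +1, so 2 is a residue.
(3/1913) = −1, so 3 is the smallest positive non-residue mod 1913.

3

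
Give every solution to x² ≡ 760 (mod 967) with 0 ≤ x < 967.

Since 967 ≡ 3 (mod 4), a square root of 760 is 760^((967+1)/4) = 760^242 mod 967.
Repeated squaring: 760^2≡301, 760^4≡670, 760^8≡212, 760^16≡462, 760^32≡704, 760^64≡512, 760^128≡87 (mod 967).
760^242 = 760^(128+64+32+16+2) ≡ 404 (mod 967).
Check: 404² = 163216 ≡ 760 (mod 967). The two roots are 404 and 563.

404, 563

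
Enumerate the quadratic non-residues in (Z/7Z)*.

Square k = 1,…,3 (k and 7−k give the same square):
1²=1, 2²=4, 3²≡2 (mod 7).
The residues are {1, 2, 4}; the non-residues are the remaining 3 nonzero classes.

3,5,6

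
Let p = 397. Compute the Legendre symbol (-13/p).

First reduce: -13 ≡ 384 (mod 397).
Pull out 2^7: since 397 ≡ 5 (mod 8), (2/397) = -1, so (2/397)^7 = -1.
Reciprocity: 3 ≡ 3 and 397 ≡ 1 (mod 4), so (3/397) = +(397/3).
Reduce top mod 3: now compute (1/3).
Reached (1/3) = 1. Collecting the sign flips along the way, the symbol is -1.

-1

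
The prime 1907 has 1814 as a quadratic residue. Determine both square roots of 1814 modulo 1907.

Since 1907 ≡ 3 (mod 4), a square root of 1814 is 1814^((1907+1)/4) = 1814^477 mod 1907.
Repeated squaring: 1814^2≡1021, 1814^4≡1219, 1814^8≡408, 1814^16≡555, 1814^32≡998, 1814^64≡550, 1814^128≡1194, 1814^256≡1107 (mod 1907).
1814^477 = 1814^(256+128+64+16+8+4+1) ≡ 61 (mod 1907).
Check: 61² = 3721 ≡ 1814 (mod 1907). The two roots are 61 and 1846.

61, 1846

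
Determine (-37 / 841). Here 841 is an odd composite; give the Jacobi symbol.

1

First reduce: -37 ≡ 804 (mod 841).
Pull out 2^2: since 841 ≡ 1 (mod 8), (2/841) = +1, so (2/841)^2 = +1.
Reciprocity: 201 ≡ 1 and 841 ≡ 1 (mod 4), so (201/841) = +(841/201).
Reduce top mod 201: now compute (37/201).
Reciprocity: 37 ≡ 1 and 201 ≡ 1 (mod 4), so (37/201) = +(201/37).
Reduce top mod 37: now compute (16/37).
Pull out 2^4: since 37 ≡ 5 (mod 8), (2/37) = -1, so (2/37)^4 = +1.
Reached (1/37) = 1. Collecting the sign flips along the way, the symbol is +1.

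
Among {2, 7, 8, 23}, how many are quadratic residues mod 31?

3

(2/31) = +1 → QR.
(7/31) = +1 → QR.
(8/31) = +1 → QR.
(23/31) = -1 → non-residue.
Total quadratic residues among the 4: 3.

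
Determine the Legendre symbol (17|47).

1

Reciprocity: 17 ≡ 1 and 47 ≡ 3 (mod 4), so (17/47) = +(47/17).
Reduce top mod 17: now compute (13/17).
Reciprocity: 13 ≡ 1 and 17 ≡ 1 (mod 4), so (13/17) = +(17/13).
Reduce top mod 13: now compute (4/13).
Pull out 2^2: since 13 ≡ 5 (mod 8), (2/13) = -1, so (2/13)^2 = +1.
Reached (1/13) = 1. Collecting the sign flips along the way, the symbol is +1.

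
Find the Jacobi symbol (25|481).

1

Reciprocity: 25 ≡ 1 and 481 ≡ 1 (mod 4), so (25/481) = +(481/25).
Reduce top mod 25: now compute (6/25).
Pull out 2: since 25 ≡ 1 (mod 8), (2/25) = +1.
Reciprocity: 3 ≡ 3 and 25 ≡ 1 (mod 4), so (3/25) = +(25/3).
Reduce top mod 3: now compute (1/3).
Reached (1/3) = 1. Collecting the sign flips along the way, the symbol is +1.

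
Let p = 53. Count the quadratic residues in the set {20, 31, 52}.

1

(20/53) = -1 → non-residue.
(31/53) = -1 → non-residue.
(52/53) = +1 → QR.
Total quadratic residues among the 3: 1.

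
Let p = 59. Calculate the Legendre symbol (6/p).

-1

Pull out 2: since 59 ≡ 3 (mod 8), (2/59) = -1.
Reciprocity: 3 ≡ 3 and 59 ≡ 3 (mod 4), so (3/59) = −(59/3).
Reduce top mod 3: now compute (2/3).
Pull out 2: since 3 ≡ 3 (mod 8), (2/3) = -1.
Reached (1/3) = 1. Collecting the sign flips along the way, the symbol is -1.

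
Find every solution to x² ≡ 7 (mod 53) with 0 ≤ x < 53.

53 ≡ 1 (mod 4), so we find a root by search.
Trying successive values, 22² = 484 ≡ 7 (mod 53). The other root is 53 − 22 = 31.

22, 31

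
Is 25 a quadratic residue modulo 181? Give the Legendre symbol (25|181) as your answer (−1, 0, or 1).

1

Euler's criterion: (25/181) ≡ 25^90 (mod 181).
25^2 ≡ 82 (mod 181)
25^4 ≡ 27 (mod 181)
25^8 ≡ 5 (mod 181)
25^16 ≡ 25 (mod 181)
25^32 ≡ 82 (mod 181)
25^64 ≡ 27 (mod 181)
25^90 = 25^(64+16+8+2) ≡ 1 (mod 181).
Result is 1, so (25/181) = 1.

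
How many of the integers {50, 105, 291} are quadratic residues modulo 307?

(50/307) = -1 → non-residue.
(105/307) = +1 → QR.
(291/307) = -1 → non-residue.
Total quadratic residues among the 3: 1.

1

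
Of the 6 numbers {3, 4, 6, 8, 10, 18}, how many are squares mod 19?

(3/19) = -1 → non-residue.
(4/19) = +1 → QR.
(6/19) = +1 → QR.
(8/19) = -1 → non-residue.
(10/19) = -1 → non-residue.
(18/19) = -1 → non-residue.
Total quadratic residues among the 6: 2.

2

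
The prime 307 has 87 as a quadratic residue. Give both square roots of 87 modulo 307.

98, 209

Since 307 ≡ 3 (mod 4), a square root of 87 is 87^((307+1)/4) = 87^77 mod 307.
Repeated squaring: 87^2≡201, 87^4≡184, 87^8≡86, 87^16≡28, 87^32≡170, 87^64≡42 (mod 307).
87^77 = 87^(64+8+4+1) ≡ 209 (mod 307).
Check: 209² = 43681 ≡ 87 (mod 307). The two roots are 98 and 209.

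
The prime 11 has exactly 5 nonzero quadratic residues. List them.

Square k = 1,…,5 (k and 11−k give the same square):
1²=1, 2²=4, 3²=9, 4²≡5, 5²≡3 (mod 11).
So the quadratic residues mod 11 are {1, 3, 4, 5, 9}.

1 3 4 5 9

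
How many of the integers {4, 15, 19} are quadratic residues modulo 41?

1

(4/41) = +1 → QR.
(15/41) = -1 → non-residue.
(19/41) = -1 → non-residue.
Total quadratic residues among the 3: 1.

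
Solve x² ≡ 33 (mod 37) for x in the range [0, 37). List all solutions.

37 ≡ 1 (mod 4), so we find a root by search.
Trying successive values, 12² = 144 ≡ 33 (mod 37). The other root is 37 − 12 = 25.

12, 25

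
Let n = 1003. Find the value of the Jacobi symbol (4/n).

Pull out 2^2: since 1003 ≡ 3 (mod 8), (2/1003) = -1, so (2/1003)^2 = +1.
Reached (1/1003) = 1. Collecting the sign flips along the way, the symbol is +1.

1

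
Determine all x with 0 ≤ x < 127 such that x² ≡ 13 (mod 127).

34, 93

Since 127 ≡ 3 (mod 4), a square root of 13 is 13^((127+1)/4) = 13^32 mod 127.
Repeated squaring: 13^2≡42, 13^4≡113, 13^8≡69, 13^16≡62, 13^32≡34 (mod 127).
13^32 = 13^(32) ≡ 34 (mod 127).
Check: 34² = 1156 ≡ 13 (mod 127). The two roots are 34 and 93.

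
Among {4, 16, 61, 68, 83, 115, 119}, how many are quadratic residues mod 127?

(4/127) = +1 → QR.
(16/127) = +1 → QR.
(61/127) = +1 → QR.
(68/127) = +1 → QR.
(83/127) = -1 → non-residue.
(115/127) = +1 → QR.
(119/127) = -1 → non-residue.
Total quadratic residues among the 7: 5.

5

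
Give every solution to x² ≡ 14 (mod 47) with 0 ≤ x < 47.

22, 25

Since 47 ≡ 3 (mod 4), a square root of 14 is 14^((47+1)/4) = 14^12 mod 47.
Repeated squaring: 14^2≡8, 14^4≡17, 14^8≡7 (mod 47).
14^12 = 14^(8+4) ≡ 25 (mod 47).
Check: 25² = 625 ≡ 14 (mod 47). The two roots are 22 and 25.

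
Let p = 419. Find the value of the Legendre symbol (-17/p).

First reduce: -17 ≡ 402 (mod 419).
Pull out 2: since 419 ≡ 3 (mod 8), (2/419) = -1.
Reciprocity: 201 ≡ 1 and 419 ≡ 3 (mod 4), so (201/419) = +(419/201).
Reduce top mod 201: now compute (17/201).
Reciprocity: 17 ≡ 1 and 201 ≡ 1 (mod 4), so (17/201) = +(201/17).
Reduce top mod 17: now compute (14/17).
Pull out 2: since 17 ≡ 1 (mod 8), (2/17) = +1.
Reciprocity: 7 ≡ 3 and 17 ≡ 1 (mod 4), so (7/17) = +(17/7).
Reduce top mod 7: now compute (3/7).
Reciprocity: 3 ≡ 3 and 7 ≡ 3 (mod 4), so (3/7) = −(7/3).
Reduce top mod 3: now compute (1/3).
Reached (1/3) = 1. Collecting the sign flips along the way, the symbol is +1.

1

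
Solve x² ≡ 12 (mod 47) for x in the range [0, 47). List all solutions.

23, 24

Since 47 ≡ 3 (mod 4), a square root of 12 is 12^((47+1)/4) = 12^12 mod 47.
Repeated squaring: 12^2≡3, 12^4≡9, 12^8≡34 (mod 47).
12^12 = 12^(8+4) ≡ 24 (mod 47).
Check: 24² = 576 ≡ 12 (mod 47). The two roots are 23 and 24.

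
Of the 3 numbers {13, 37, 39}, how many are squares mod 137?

(13/137) = -1 → non-residue.
(37/137) = +1 → QR.
(39/137) = +1 → QR.
Total quadratic residues among the 3: 2.

2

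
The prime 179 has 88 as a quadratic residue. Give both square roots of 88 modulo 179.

Since 179 ≡ 3 (mod 4), a square root of 88 is 88^((179+1)/4) = 88^45 mod 179.
Repeated squaring: 88^2≡47, 88^4≡61, 88^8≡141, 88^16≡12, 88^32≡144 (mod 179).
88^45 = 88^(32+8+4+1) ≡ 25 (mod 179).
Check: 25² = 625 ≡ 88 (mod 179). The two roots are 25 and 154.

25, 154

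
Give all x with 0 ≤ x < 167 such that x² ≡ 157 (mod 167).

Since 167 ≡ 3 (mod 4), a square root of 157 is 157^((167+1)/4) = 157^42 mod 167.
Repeated squaring: 157^2≡100, 157^4≡147, 157^8≡66, 157^16≡14, 157^32≡29 (mod 167).
157^42 = 157^(32+8+2) ≡ 18 (mod 167).
Check: 18² = 324 ≡ 157 (mod 167). The two roots are 18 and 149.

18, 149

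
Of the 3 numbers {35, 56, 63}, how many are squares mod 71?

0

(35/71) = -1 → non-residue.
(56/71) = -1 → non-residue.
(63/71) = -1 → non-residue.
Total quadratic residues among the 3: 0.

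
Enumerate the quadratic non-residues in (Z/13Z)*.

Square k = 1,…,6 (k and 13−k give the same square):
1²=1, 2²=4, 3²=9, 4²≡3, 5²≡12, 6²≡10 (mod 13).
The residues are {1, 3, 4, 9, 10, 12}; the non-residues are the remaining 6 nonzero classes.

2 5 6 7 8 11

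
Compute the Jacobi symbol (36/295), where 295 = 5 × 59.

1

Pull out 2^2: since 295 ≡ 7 (mod 8), (2/295) = +1, so (2/295)^2 = +1.
Reciprocity: 9 ≡ 1 and 295 ≡ 3 (mod 4), so (9/295) = +(295/9).
Reduce top mod 9: now compute (7/9).
Reciprocity: 7 ≡ 3 and 9 ≡ 1 (mod 4), so (7/9) = +(9/7).
Reduce top mod 7: now compute (2/7).
Pull out 2: since 7 ≡ 7 (mod 8), (2/7) = +1.
Reached (1/7) = 1. Collecting the sign flips along the way, the symbol is +1.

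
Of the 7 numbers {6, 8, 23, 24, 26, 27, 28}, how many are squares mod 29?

4

(6/29) = +1 → QR.
(8/29) = -1 → non-residue.
(23/29) = +1 → QR.
(24/29) = +1 → QR.
(26/29) = -1 → non-residue.
(27/29) = -1 → non-residue.
(28/29) = +1 → QR.
Total quadratic residues among the 7: 4.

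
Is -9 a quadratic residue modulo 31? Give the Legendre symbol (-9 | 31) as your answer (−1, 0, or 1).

-1

Euler's criterion: (-9/31) ≡ 22^15 (mod 31).
22^2 ≡ 19 (mod 31)
22^4 ≡ 20 (mod 31)
22^8 ≡ 28 (mod 31)
22^15 = 22^(8+4+2+1) ≡ 30 (mod 31).
Result is 30 ≡ −1, so (-9/31) = −1.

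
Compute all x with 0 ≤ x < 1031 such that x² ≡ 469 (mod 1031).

Since 1031 ≡ 3 (mod 4), a square root of 469 is 469^((1031+1)/4) = 469^258 mod 1031.
Repeated squaring: 469^2≡358, 469^4≡320, 469^8≡331, 469^16≡275, 469^32≡362, 469^64≡107, 469^128≡108, 469^256≡323 (mod 1031).
469^258 = 469^(256+2) ≡ 162 (mod 1031).
Check: 162² = 26244 ≡ 469 (mod 1031). The two roots are 162 and 869.

162, 869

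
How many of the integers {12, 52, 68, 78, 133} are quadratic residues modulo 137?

(12/137) = -1 → non-residue.
(52/137) = -1 → non-residue.
(68/137) = +1 → QR.
(78/137) = +1 → QR.
(133/137) = +1 → QR.
Total quadratic residues among the 5: 3.

3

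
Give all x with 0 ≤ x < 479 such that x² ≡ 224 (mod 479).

Since 479 ≡ 3 (mod 4), a square root of 224 is 224^((479+1)/4) = 224^120 mod 479.
Repeated squaring: 224^2≡360, 224^4≡270, 224^8≡92, 224^16≡321, 224^32≡56, 224^64≡262 (mod 479).
224^120 = 224^(64+32+16+8) ≡ 163 (mod 479).
Check: 163² = 26569 ≡ 224 (mod 479). The two roots are 163 and 316.

163, 316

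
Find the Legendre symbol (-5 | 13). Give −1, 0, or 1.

Euler's criterion: (-5/13) ≡ 8^6 (mod 13).
8^2 ≡ 12 (mod 13)
8^4 ≡ 1 (mod 13)
8^6 = 8^(4+2) ≡ 12 (mod 13).
Result is 12 ≡ −1, so (-5/13) = −1.

-1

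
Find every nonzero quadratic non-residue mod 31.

Square k = 1,…,15 (k and 31−k give the same square):
1²=1, 2²=4, 3²=9, 4²=16, 5²=25, 6²≡5, 7²≡18, 8²≡2, 9²≡19, 10²≡7, 11²≡28, 12²≡20, 13²≡14, 14²≡10, 15²≡8 (mod 31).
The residues are {1, 2, 4, 5, 7, 8, 9, 10, 14, 16, 18, 19, 20, 25, 28}; the non-residues are the remaining 15 nonzero classes.

3,6,11,12,13,15,17,21,22,23,24,26,27,29,30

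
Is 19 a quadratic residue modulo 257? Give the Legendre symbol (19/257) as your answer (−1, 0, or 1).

-1

Euler's criterion: (19/257) ≡ 19^128 (mod 257).
19^2 ≡ 104 (mod 257)
19^4 ≡ 22 (mod 257)
19^8 ≡ 227 (mod 257)
19^16 ≡ 129 (mod 257)
19^32 ≡ 193 (mod 257)
19^64 ≡ 241 (mod 257)
19^128 ≡ 256 (mod 257)
19^128 = 19^(128) ≡ 256 (mod 257).
Result is 256 ≡ −1, so (19/257) = −1.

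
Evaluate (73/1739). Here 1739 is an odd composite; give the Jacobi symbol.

-1

Reciprocity: 73 ≡ 1 and 1739 ≡ 3 (mod 4), so (73/1739) = +(1739/73).
Reduce top mod 73: now compute (60/73).
Pull out 2^2: since 73 ≡ 1 (mod 8), (2/73) = +1, so (2/73)^2 = +1.
Reciprocity: 15 ≡ 3 and 73 ≡ 1 (mod 4), so (15/73) = +(73/15).
Reduce top mod 15: now compute (13/15).
Reciprocity: 13 ≡ 1 and 15 ≡ 3 (mod 4), so (13/15) = +(15/13).
Reduce top mod 13: now compute (2/13).
Pull out 2: since 13 ≡ 5 (mod 8), (2/13) = -1.
Reached (1/13) = 1. Collecting the sign flips along the way, the symbol is -1.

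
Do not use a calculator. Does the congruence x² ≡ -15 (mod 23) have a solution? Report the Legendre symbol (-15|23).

1

First reduce: -15 ≡ 8 (mod 23).
Pull out 2^3: since 23 ≡ 7 (mod 8), (2/23) = +1, so (2/23)^3 = +1.
Reached (1/23) = 1. Collecting the sign flips along the way, the symbol is +1.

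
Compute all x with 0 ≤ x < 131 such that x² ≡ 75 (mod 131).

Since 131 ≡ 3 (mod 4), a square root of 75 is 75^((131+1)/4) = 75^33 mod 131.
Repeated squaring: 75^2≡123, 75^4≡64, 75^8≡35, 75^16≡46, 75^32≡20 (mod 131).
75^33 = 75^(32+1) ≡ 59 (mod 131).
Check: 59² = 3481 ≡ 75 (mod 131). The two roots are 59 and 72.

59, 72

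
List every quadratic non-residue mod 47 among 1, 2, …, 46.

Square k = 1,…,23 (k and 47−k give the same square):
1²=1, 2²=4, 3²=9, 4²=16, 5²=25, 6²=36, 7²≡2, 8²≡17, 9²≡34, 10²≡6, 11²≡27, 12²≡3, 13²≡28, 14²≡8, 15²≡37, 16²≡21, 17²≡7, 18²≡42, 19²≡32, 20²≡24, 21²≡18, 22²≡14, 23²≡12 (mod 47).
The residues are {1, 2, 3, 4, 6, 7, 8, 9, 12, 14, 16, 17, 18, 21, 24, 25, 27, 28, 32, 34, 36, 37, 42}; the non-residues are the remaining 23 nonzero classes.

5, 10, 11, 13, 15, 19, 20, 22, 23, 26, 29, 30, 31, 33, 35, 38, 39, 40, 41, 43, 44, 45, 46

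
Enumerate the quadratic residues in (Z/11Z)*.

Square k = 1,…,5 (k and 11−k give the same square):
1²=1, 2²=4, 3²=9, 4²≡5, 5²≡3 (mod 11).
So the quadratic residues mod 11 are {1, 3, 4, 5, 9}.

1 3 4 5 9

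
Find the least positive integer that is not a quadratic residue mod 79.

(2/79) = +1, so 2 is a residue.
(3/79) = −1, so 3 is the smallest positive non-residue mod 79.

3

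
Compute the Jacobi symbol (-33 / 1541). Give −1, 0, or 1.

-1

First reduce: -33 ≡ 1508 (mod 1541).
Pull out 2^2: since 1541 ≡ 5 (mod 8), (2/1541) = -1, so (2/1541)^2 = +1.
Reciprocity: 377 ≡ 1 and 1541 ≡ 1 (mod 4), so (377/1541) = +(1541/377).
Reduce top mod 377: now compute (33/377).
Reciprocity: 33 ≡ 1 and 377 ≡ 1 (mod 4), so (33/377) = +(377/33).
Reduce top mod 33: now compute (14/33).
Pull out 2: since 33 ≡ 1 (mod 8), (2/33) = +1.
Reciprocity: 7 ≡ 3 and 33 ≡ 1 (mod 4), so (7/33) = +(33/7).
Reduce top mod 7: now compute (5/7).
Reciprocity: 5 ≡ 1 and 7 ≡ 3 (mod 4), so (5/7) = +(7/5).
Reduce top mod 5: now compute (2/5).
Pull out 2: since 5 ≡ 5 (mod 8), (2/5) = -1.
Reached (1/5) = 1. Collecting the sign flips along the way, the symbol is -1.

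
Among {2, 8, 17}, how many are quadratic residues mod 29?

0

(2/29) = -1 → non-residue.
(8/29) = -1 → non-residue.
(17/29) = -1 → non-residue.
Total quadratic residues among the 3: 0.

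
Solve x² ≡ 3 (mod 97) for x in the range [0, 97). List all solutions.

10, 87

97 ≡ 1 (mod 4), so we find a root by search.
Trying successive values, 10² = 100 ≡ 3 (mod 97). The other root is 97 − 10 = 87.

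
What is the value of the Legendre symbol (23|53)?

Euler's criterion: (23/53) ≡ 23^26 (mod 53).
23^2 ≡ 52 (mod 53)
23^4 ≡ 1 (mod 53)
23^8 ≡ 1 (mod 53)
23^16 ≡ 1 (mod 53)
23^26 = 23^(16+8+2) ≡ 52 (mod 53).
Result is 52 ≡ −1, so (23/53) = −1.

-1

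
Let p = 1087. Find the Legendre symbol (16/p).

Pull out 2^4: since 1087 ≡ 7 (mod 8), (2/1087) = +1, so (2/1087)^4 = +1.
Reached (1/1087) = 1. Collecting the sign flips along the way, the symbol is +1.

1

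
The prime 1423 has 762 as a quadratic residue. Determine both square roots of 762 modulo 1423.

444, 979

Since 1423 ≡ 3 (mod 4), a square root of 762 is 762^((1423+1)/4) = 762^356 mod 1423.
Repeated squaring: 762^2≡60, 762^4≡754, 762^8≡739, 762^16≡1112, 762^32≡1380, 762^64≡426, 762^128≡755, 762^256≡825 (mod 1423).
762^356 = 762^(256+64+32+4) ≡ 444 (mod 1423).
Check: 444² = 197136 ≡ 762 (mod 1423). The two roots are 444 and 979.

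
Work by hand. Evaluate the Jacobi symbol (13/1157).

0

Reciprocity: 13 ≡ 1 and 1157 ≡ 1 (mod 4), so (13/1157) = +(1157/13).
Reduce top mod 13: now compute (0/13).
Top reduces to 0: gcd > 1, so the symbol is 0.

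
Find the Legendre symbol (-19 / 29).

Euler's criterion: (-19/29) ≡ 10^14 (mod 29).
10^2 ≡ 13 (mod 29)
10^4 ≡ 24 (mod 29)
10^8 ≡ 25 (mod 29)
10^14 = 10^(8+4+2) ≡ 28 (mod 29).
Result is 28 ≡ −1, so (-19/29) = −1.

-1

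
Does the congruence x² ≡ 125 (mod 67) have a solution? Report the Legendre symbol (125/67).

-1

Euler's criterion: (125/67) ≡ 58^33 (mod 67).
58^2 ≡ 14 (mod 67)
58^4 ≡ 62 (mod 67)
58^8 ≡ 25 (mod 67)
58^16 ≡ 22 (mod 67)
58^32 ≡ 15 (mod 67)
58^33 = 58^(32+1) ≡ 66 (mod 67).
Result is 66 ≡ −1, so (125/67) = −1.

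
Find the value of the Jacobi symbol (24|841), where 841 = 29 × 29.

Pull out 2^3: since 841 ≡ 1 (mod 8), (2/841) = +1, so (2/841)^3 = +1.
Reciprocity: 3 ≡ 3 and 841 ≡ 1 (mod 4), so (3/841) = +(841/3).
Reduce top mod 3: now compute (1/3).
Reached (1/3) = 1. Collecting the sign flips along the way, the symbol is +1.

1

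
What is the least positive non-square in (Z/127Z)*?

(2/127) = +1, so 2 is a residue.
(3/127) = −1, so 3 is the smallest positive non-residue mod 127.

3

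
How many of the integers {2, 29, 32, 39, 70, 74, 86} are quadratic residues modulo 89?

(2/89) = +1 → QR.
(29/89) = -1 → non-residue.
(32/89) = +1 → QR.
(39/89) = +1 → QR.
(70/89) = -1 → non-residue.
(74/89) = -1 → non-residue.
(86/89) = -1 → non-residue.
Total quadratic residues among the 7: 3.

3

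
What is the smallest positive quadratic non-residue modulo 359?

7

(2/359) = +1, so 2 is a residue.
(3/359) = +1, so 3 is a residue.
(4/359) = +1, so 4 is a residue.
(5/359) = +1, so 5 is a residue.
(6/359) = +1, so 6 is a residue.
(7/359) = −1, so 7 is the smallest positive non-residue mod 359.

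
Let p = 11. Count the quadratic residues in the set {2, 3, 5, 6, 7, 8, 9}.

(2/11) = -1 → non-residue.
(3/11) = +1 → QR.
(5/11) = +1 → QR.
(6/11) = -1 → non-residue.
(7/11) = -1 → non-residue.
(8/11) = -1 → non-residue.
(9/11) = +1 → QR.
Total quadratic residues among the 7: 3.

3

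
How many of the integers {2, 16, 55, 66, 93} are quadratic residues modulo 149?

(2/149) = -1 → non-residue.
(16/149) = +1 → QR.
(55/149) = -1 → non-residue.
(66/149) = -1 → non-residue.
(93/149) = -1 → non-residue.
Total quadratic residues among the 5: 1.

1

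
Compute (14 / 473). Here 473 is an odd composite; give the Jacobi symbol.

Pull out 2: since 473 ≡ 1 (mod 8), (2/473) = +1.
Reciprocity: 7 ≡ 3 and 473 ≡ 1 (mod 4), so (7/473) = +(473/7).
Reduce top mod 7: now compute (4/7).
Pull out 2^2: since 7 ≡ 7 (mod 8), (2/7) = +1, so (2/7)^2 = +1.
Reached (1/7) = 1. Collecting the sign flips along the way, the symbol is +1.

1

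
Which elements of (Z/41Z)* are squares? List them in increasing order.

Square k = 1,…,20 (k and 41−k give the same square):
1²=1, 2²=4, 3²=9, 4²=16, 5²=25, 6²=36, 7²≡8, 8²≡23, 9²≡40, 10²≡18, 11²≡39, 12²≡21, 13²≡5, 14²≡32, 15²≡20, 16²≡10, 17²≡2, 18²≡37, 19²≡33, 20²≡31 (mod 41).
So the quadratic residues mod 41 are {1, 2, 4, 5, 8, 9, 10, 16, 18, 20, 21, 23, 25, 31, 32, 33, 36, 37, 39, 40}.

1, 2, 4, 5, 8, 9, 10, 16, 18, 20, 21, 23, 25, 31, 32, 33, 36, 37, 39, 40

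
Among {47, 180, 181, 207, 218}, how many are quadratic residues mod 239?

(47/239) = -1 → non-residue.
(180/239) = +1 → QR.
(181/239) = -1 → non-residue.
(207/239) = -1 → non-residue.
(218/239) = +1 → QR.
Total quadratic residues among the 5: 2.

2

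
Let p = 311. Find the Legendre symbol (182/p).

1

Euler's criterion: (182/311) ≡ 182^155 (mod 311).
182^2 ≡ 158 (mod 311)
182^4 ≡ 84 (mod 311)
182^8 ≡ 214 (mod 311)
182^16 ≡ 79 (mod 311)
182^32 ≡ 21 (mod 311)
182^64 ≡ 130 (mod 311)
182^128 ≡ 106 (mod 311)
182^155 = 182^(128+16+8+2+1) ≡ 1 (mod 311).
Result is 1, so (182/311) = 1.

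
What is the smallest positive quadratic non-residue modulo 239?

7

(2/239) = +1, so 2 is a residue.
(3/239) = +1, so 3 is a residue.
(4/239) = +1, so 4 is a residue.
(5/239) = +1, so 5 is a residue.
(6/239) = +1, so 6 is a residue.
(7/239) = −1, so 7 is the smallest positive non-residue mod 239.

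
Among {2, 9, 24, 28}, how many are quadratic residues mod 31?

3

(2/31) = +1 → QR.
(9/31) = +1 → QR.
(24/31) = -1 → non-residue.
(28/31) = +1 → QR.
Total quadratic residues among the 4: 3.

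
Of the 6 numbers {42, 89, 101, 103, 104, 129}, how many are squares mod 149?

(42/149) = +1 → QR.
(89/149) = -1 → non-residue.
(101/149) = -1 → non-residue.
(103/149) = +1 → QR.
(104/149) = +1 → QR.
(129/149) = +1 → QR.
Total quadratic residues among the 6: 4.

4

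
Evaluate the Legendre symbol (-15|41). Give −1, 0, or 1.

-1

Euler's criterion: (-15/41) ≡ 26^20 (mod 41).
26^2 ≡ 20 (mod 41)
26^4 ≡ 31 (mod 41)
26^8 ≡ 18 (mod 41)
26^16 ≡ 37 (mod 41)
26^20 = 26^(16+4) ≡ 40 (mod 41).
Result is 40 ≡ −1, so (-15/41) = −1.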